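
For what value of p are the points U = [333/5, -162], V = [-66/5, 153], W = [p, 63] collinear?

48/5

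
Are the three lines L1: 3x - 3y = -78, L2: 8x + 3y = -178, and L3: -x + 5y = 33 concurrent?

No

The three lines meet at one point iff the augmented coefficient matrix [aᵢ bᵢ cᵢ] has rank < 3, i.e. its determinant vanishes.
Here the determinant is -129.
Nonzero, so no common point exists.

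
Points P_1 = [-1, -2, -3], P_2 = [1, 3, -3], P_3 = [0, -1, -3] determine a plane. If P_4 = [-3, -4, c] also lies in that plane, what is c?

-3

Coplanarity requires P_1P_2 · (P_1P_3 × P_1P_4) = 0.
P_1P_2 = (2, 5, 0), P_1P_3 = (1, 1, 0); the triple product is linear in c with coefficient -3 and constant term -9.
Setting it to zero: c = -3.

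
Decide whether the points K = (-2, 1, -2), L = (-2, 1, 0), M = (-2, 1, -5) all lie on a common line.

KL = (0, 0, 2), KM = (0, 0, -3).
KL × KM = (0, 0, 0).
The cross product vanishes, so the three points are collinear.

Yes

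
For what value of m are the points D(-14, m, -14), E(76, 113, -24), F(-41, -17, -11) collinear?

13

Collinearity requires DE × DF = 0; each component is linear in m.
The x-component gives (-13)m + (169) = 0, so m = 13.
The remaining components then also vanish.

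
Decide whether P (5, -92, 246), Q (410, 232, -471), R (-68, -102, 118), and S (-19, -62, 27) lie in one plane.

A normal to the plane through P, Q, R is n = PQ × PR = (-48642, 104181, 19602).
The plane has equation n·X = -5005770. For S: n·S = -5005770.
Equal, so S lies in the plane and all four are coplanar.

Yes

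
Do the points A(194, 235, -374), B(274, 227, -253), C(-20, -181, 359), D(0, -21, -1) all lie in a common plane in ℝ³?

A normal to the plane through A, B, C is n = AB × AC = (44472, -84534, -34992).
The plane has equation n·P = 1849086. For D: n·D = 1810206.
1810206 ≠ 1849086, so D is off the plane.

No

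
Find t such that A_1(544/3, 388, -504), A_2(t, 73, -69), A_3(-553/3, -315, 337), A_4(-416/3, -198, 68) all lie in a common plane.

73/3

The points are coplanar iff A_1A_2 · (A_1A_3 × A_1A_4) = 0.
Expanding, this is linear in t: (90710)t + (-6621830/3) = 0.
So t = 73/3.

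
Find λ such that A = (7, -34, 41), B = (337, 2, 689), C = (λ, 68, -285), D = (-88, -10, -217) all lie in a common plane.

-45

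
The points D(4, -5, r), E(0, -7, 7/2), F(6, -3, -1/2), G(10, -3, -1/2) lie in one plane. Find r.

The points are coplanar iff DE · (DF × DG) = 0.
Expanding, this is linear in r: (16)r + (-24) = 0.
So r = 3/2.

3/2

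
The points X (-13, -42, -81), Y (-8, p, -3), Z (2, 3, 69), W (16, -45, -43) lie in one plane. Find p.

-17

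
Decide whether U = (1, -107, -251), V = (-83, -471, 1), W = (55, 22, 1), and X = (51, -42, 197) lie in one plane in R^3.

Yes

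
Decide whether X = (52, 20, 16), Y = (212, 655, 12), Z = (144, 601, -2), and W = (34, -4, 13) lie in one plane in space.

Yes

With X as base: XY = (160, 635, -4), XZ = (92, 581, -18), XW = (-18, -24, -3).
XZ × XW = (-2175, 600, 8250).
XY · (XZ × XW) = 0.
The scalar triple product vanishes, so the four points are coplanar.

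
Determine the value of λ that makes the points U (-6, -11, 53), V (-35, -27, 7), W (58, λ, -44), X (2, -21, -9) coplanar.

-14

Normal to plane UVX: n = (532, -2166, 418); plane equation n·P = 42788.
Requiring n·W = 42788: (-2166)λ + (12464) = 42788.
So λ = -14.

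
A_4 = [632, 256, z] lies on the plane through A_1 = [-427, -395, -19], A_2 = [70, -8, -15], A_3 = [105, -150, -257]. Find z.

-259

Coplanarity requires A_1A_2 · (A_1A_3 × A_1A_4) = 0.
A_1A_2 = (497, 387, 4), A_1A_3 = (532, 245, -238); the triple product is linear in z with coefficient -84119 and constant term -21786821.
Setting it to zero: z = -259.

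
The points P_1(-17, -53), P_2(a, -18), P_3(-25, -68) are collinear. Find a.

The three points are collinear iff det[P_1P_2; P_1P_3] = 0.
This determinant is linear in a: (-15)a + (25) = 0, so a = 5/3.

5/3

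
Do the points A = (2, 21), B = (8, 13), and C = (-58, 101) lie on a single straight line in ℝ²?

AB = (6, -8), AC = (-60, 80).
Twice the signed area of △ABC is (6)(80) − (-8)(-60) = 0.
The triangle is degenerate (zero area), so the points are collinear.

Yes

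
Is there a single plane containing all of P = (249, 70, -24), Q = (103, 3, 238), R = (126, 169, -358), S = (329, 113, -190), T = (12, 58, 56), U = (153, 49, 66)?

Yes

The plane through P, Q, R has normal n = PQ × PR = (-3560, -80990, -22695) and equation n·X = -6011060.
Checking the remaining points: n·S = -6011060, n·T = -6011060, n·U = -6011060.
All equal -6011060, so all 6 points lie in one plane.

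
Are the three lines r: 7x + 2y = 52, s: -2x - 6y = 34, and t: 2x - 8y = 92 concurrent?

Intersecting r and s: solving the 2×2 system gives (x, y) = (10, -9).
Substitute into t: (2)(10) + (-8)(-9) = 92.
This equals 92, so (10, -9) lies on all three lines and they are concurrent.

Yes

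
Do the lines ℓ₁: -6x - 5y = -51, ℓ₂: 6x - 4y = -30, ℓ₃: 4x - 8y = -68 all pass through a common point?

Yes

Intersecting ℓ₁ and ℓ₂: solving the 2×2 system gives (x, y) = (1, 9).
Substitute into ℓ₃: (4)(1) + (-8)(9) = -68.
This equals -68, so (1, 9) lies on all three lines and they are concurrent.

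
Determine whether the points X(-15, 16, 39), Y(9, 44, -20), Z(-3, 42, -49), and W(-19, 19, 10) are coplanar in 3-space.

A normal to the plane through X, Y, Z is n = XY × XZ = (-930, 1404, 288).
The plane has equation n·P = 47646. For W: n·W = 47226.
47226 ≠ 47646, so W is off the plane.

No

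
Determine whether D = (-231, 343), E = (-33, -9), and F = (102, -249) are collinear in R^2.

DE = (198, -352), DF = (333, -592).
det[DE; DF] = (198)(-592) − (-352)(333) = 0.
The determinant is zero, so the points are collinear.

Yes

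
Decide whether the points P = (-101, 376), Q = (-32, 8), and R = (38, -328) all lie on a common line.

No

PQ = (69, -368), PR = (139, -704).
det[PQ; PR] = (69)(-704) − (-368)(139) = 2576.
The determinant is nonzero, so they are not collinear.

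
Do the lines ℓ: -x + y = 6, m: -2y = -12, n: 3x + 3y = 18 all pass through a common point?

The three lines meet at one point iff the augmented coefficient matrix [aᵢ bᵢ cᵢ] has rank < 3, i.e. its determinant vanishes.
Here the determinant is 0.
It vanishes, so the lines are concurrent at (0, 6).

Yes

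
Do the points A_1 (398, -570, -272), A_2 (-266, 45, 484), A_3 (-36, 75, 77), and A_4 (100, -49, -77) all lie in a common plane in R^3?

No

A normal to the plane through A_1, A_2, A_3 is n = A_1A_2 × A_1A_3 = (-272985, -96368, -161370).
The plane has equation n·P = -9825630. For A_4: n·A_4 = -10150978.
-10150978 ≠ -9825630, so A_4 is off the plane.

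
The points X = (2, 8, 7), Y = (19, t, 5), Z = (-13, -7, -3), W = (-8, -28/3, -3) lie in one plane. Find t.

The points are coplanar iff XY · (XZ × XW) = 0.
Expanding, this is linear in t: (-50)t + (-650/3) = 0.
So t = -13/3.

-13/3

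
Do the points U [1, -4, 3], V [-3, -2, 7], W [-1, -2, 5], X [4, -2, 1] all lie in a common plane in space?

No

With U as base: UV = (-4, 2, 4), UW = (-2, 2, 2), UX = (3, 2, -2).
UW × UX = (-8, 2, -10).
UV · (UW × UX) = -4.
Since -4 ≠ 0, the four points are not coplanar.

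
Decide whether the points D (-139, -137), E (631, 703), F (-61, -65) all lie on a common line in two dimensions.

No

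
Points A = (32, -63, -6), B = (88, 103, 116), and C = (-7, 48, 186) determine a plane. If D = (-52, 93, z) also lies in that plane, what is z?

306

Coplanarity requires AB · (AC × AD) = 0.
AB = (56, 166, 122), AC = (-39, 111, 192); the triple product is linear in z with coefficient 12690 and constant term -3883140.
Setting it to zero: z = 306.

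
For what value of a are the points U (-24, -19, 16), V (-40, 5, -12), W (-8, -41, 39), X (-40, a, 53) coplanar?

-21

Normal to plane UVW: n = (-64, -80, -32); plane equation n·P = 2544.
Requiring n·X = 2544: (-80)a + (864) = 2544.
So a = -21.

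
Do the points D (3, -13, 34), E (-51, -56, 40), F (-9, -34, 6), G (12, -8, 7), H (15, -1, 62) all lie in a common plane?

The plane through D, E, F has normal n = DE × DF = (1330, -1584, 618) and equation n·P = 45594.
Checking the remaining points: n·G = 32958, n·H = 59850.
Since n·G = 32958 ≠ 45594, G is off the plane and the points are not all coplanar.

No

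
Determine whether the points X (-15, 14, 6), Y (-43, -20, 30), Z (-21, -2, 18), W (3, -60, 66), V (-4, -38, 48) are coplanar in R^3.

Yes

The plane through X, Y, Z has normal n = XY × XZ = (-24, 192, 244) and equation n·P = 4512.
Checking the remaining points: n·W = 4512, n·V = 4512.
All equal 4512, so all 5 points lie in one plane.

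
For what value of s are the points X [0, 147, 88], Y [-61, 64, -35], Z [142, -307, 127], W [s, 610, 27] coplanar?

Normal to plane XYZ: n = (-59079, -15087, 39480); plane equation n·P = 1256451.
Requiring n·W = 1256451: (-59079)s + (-8137110) = 1256451.
So s = -159.

-159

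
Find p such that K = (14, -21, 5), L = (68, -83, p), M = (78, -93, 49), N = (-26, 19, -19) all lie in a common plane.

43

The points are coplanar iff KL · (KM × KN) = 0.
Expanding, this is linear in p: (-320)p + (13760) = 0.
So p = 43.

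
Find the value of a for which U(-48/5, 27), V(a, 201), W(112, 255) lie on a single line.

416/5

Collinearity: (V − U) must be parallel to (W − U) = (608/5, 228).
Cross-multiplying the components: (a − (-48/5))·(228) = (174)·(608/5).
Solving gives a = 416/5.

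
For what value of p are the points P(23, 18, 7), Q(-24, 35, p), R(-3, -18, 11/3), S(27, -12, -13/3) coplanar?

Normal to plane PRS: n = (308, -308, 924); plane equation n·X = 8008.
Requiring n·Q = 8008: (924)p + (-18172) = 8008.
So p = 85/3.

85/3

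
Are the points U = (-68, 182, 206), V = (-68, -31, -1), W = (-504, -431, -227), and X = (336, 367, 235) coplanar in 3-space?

The four points are coplanar iff the 3×3 determinant with rows UV, UW, UX is zero.
Rows: (0, -213, -207), (-436, -613, -433), (404, 185, 29).
Expanding along the first row: (0)(62328) − (-213)(162288) + (-207)(166992) = 0.
Zero determinant ⇒ coplanar.

Yes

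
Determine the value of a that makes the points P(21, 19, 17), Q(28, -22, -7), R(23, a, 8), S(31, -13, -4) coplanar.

Coplanarity ⇔ det[PQ; PR; PS] = 0.
Expanding, this is linear in a: (93)a + (-279) = 0.
So a = 3.

3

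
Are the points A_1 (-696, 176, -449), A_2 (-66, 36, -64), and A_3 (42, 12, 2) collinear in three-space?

Yes

A_1A_2 = (630, -140, 385), A_1A_3 = (738, -164, 451).
A_1A_2 × A_1A_3 = (0, 0, 0).
The cross product vanishes, so the three points are collinear.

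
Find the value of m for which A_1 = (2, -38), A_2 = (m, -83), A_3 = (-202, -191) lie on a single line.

Collinearity: (A_2 − A_1) must be parallel to (A_3 − A_1) = (-204, -153).
Cross-multiplying the components: (m − 2)·(-153) = (-45)·(-204).
Solving gives m = -58.

-58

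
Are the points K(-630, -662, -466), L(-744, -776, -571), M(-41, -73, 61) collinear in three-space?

No

KL = (-114, -114, -105), KM = (589, 589, 527).
Comparing components 2 and 3: (-114)(527) − (-105)(589) = 1767 ≠ 0, so KL and KM are not parallel and the points are not collinear.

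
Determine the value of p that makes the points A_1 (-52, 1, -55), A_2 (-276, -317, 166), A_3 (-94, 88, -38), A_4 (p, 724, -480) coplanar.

354

Normal to plane A_1A_2A_3: n = (-24633, -5474, -32844); plane equation n·P = 3081862.
Requiring n·A_4 = 3081862: (-24633)p + (11801944) = 3081862.
So p = 354.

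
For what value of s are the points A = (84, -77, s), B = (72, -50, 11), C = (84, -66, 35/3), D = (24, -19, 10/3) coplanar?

10

The points are coplanar iff AB · (AC × AD) = 0.
Expanding, this is linear in s: (396)s + (-3960) = 0.
So s = 10.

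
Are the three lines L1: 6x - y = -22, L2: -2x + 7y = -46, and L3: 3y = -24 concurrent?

Intersecting L1 and L2: solving the 2×2 system gives (x, y) = (-5, -8).
Substitute into L3: (0)(-5) + (3)(-8) = -24.
This equals -24, so (-5, -8) lies on all three lines and they are concurrent.

Yes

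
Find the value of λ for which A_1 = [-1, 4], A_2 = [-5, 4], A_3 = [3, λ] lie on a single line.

Collinearity: (A_3 − A_1) must be parallel to (A_2 − A_1) = (-4, 0).
Cross-multiplying the components: (λ − 4)·(-4) = (4)·(0).
Solving gives λ = 4.

4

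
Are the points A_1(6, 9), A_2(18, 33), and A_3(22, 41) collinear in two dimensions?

A_1A_2 = (12, 24), A_1A_3 = (16, 32).
det[A_1A_2; A_1A_3] = (12)(32) − (24)(16) = 0.
The determinant is zero, so the points are collinear.

Yes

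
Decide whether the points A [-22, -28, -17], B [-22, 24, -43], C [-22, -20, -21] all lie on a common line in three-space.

Yes

AB = (0, 52, -26), AC = (0, 8, -4).
Each component of AC is 2/13 times the corresponding component of AB, so AC = 2/13·AB and the points are collinear.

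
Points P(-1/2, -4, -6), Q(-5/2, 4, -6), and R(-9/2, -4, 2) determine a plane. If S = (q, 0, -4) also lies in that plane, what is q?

Coplanarity requires PQ · (PR × PS) = 0.
PQ = (-2, 8, 0), PR = (-4, 0, 8); the triple product is linear in q with coefficient 64 and constant term 160.
Setting it to zero: q = -5/2.

-5/2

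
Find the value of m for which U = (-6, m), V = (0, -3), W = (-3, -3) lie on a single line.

The three points are collinear iff det[UV; UW] = 0.
This determinant is linear in m: (-3)m + (-9) = 0, so m = -3.

-3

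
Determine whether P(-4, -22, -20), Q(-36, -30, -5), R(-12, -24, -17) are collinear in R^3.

No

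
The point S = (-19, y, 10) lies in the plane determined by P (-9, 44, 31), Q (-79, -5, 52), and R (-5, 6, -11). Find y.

Coplanarity requires PQ · (PR × PS) = 0.
PQ = (-70, -49, 21), PR = (4, -38, -42); the triple product is linear in y with coefficient -2856 and constant term 37128.
Setting it to zero: y = 13.

13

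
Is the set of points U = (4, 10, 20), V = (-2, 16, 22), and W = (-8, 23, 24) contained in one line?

No

UV = (-6, 6, 2), UW = (-12, 13, 4).
Comparing components 2 and 3: (6)(4) − (2)(13) = -2 ≠ 0, so UV and UW are not parallel and the points are not collinear.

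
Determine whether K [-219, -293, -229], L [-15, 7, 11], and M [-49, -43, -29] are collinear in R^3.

Yes

KL = (204, 300, 240), KM = (170, 250, 200).
Each component of KM is 5/6 times the corresponding component of KL, so KM = 5/6·KL and the points are collinear.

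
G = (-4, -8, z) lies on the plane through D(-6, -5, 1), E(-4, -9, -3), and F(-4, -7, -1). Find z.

A normal to the plane is n = DE × DF = (0, -4, 4).
G lies in the plane iff n · DG = 0.
This gives (4)z + (8) = 0, so z = -2.

-2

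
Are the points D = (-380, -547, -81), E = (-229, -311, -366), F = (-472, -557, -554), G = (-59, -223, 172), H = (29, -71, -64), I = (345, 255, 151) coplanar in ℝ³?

Yes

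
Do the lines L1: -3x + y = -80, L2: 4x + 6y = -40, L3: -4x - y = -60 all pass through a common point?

Yes

Lines aᵢx + bᵢy = cᵢ with pairwise distinct directions are concurrent exactly when det[aᵢ bᵢ cᵢ] = 0.
Here the determinant is 0.
It vanishes, so the lines are concurrent at (20, -20).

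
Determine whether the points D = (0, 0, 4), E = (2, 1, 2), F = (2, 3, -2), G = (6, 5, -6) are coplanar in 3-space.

With D as base: DE = (2, 1, -2), DF = (2, 3, -6), DG = (6, 5, -10).
DF × DG = (0, -16, -8).
DE · (DF × DG) = 0.
The scalar triple product vanishes, so the four points are coplanar.

Yes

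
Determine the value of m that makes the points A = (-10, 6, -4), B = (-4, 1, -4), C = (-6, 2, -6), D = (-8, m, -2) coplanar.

5

Normal to plane ABC: n = (10, 12, -4); plane equation n·P = -12.
Requiring n·D = -12: (12)m + (-72) = -12.
So m = 5.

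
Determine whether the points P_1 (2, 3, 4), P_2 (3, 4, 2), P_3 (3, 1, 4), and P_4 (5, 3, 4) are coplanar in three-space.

With P_1 as base: P_1P_2 = (1, 1, -2), P_1P_3 = (1, -2, 0), P_1P_4 = (3, 0, 0).
P_1P_3 × P_1P_4 = (0, 0, 6).
P_1P_2 · (P_1P_3 × P_1P_4) = -12.
Since -12 ≠ 0, the four points are not coplanar.

No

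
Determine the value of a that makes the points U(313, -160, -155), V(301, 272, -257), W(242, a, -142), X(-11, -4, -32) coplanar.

The points are coplanar iff UV · (UW × UX) = 0.
Expanding, this is linear in a: (-34524)a + (-2416680) = 0.
So a = -70.

-70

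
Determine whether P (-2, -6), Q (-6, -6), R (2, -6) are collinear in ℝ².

Yes

PQ = (-4, 0), PR = (4, 0).
Checking proportionality: PR = -1·PQ, so the vectors are parallel and the points are collinear.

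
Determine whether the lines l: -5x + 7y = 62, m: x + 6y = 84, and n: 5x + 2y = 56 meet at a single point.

No

Intersecting l and m: solving the 2×2 system gives (x, y) = (216/37, 482/37).
Substitute into n: (5)(216/37) + (2)(482/37) = 2044/37.
But n requires 56 ≠ 2044/37, so the three lines have no common point.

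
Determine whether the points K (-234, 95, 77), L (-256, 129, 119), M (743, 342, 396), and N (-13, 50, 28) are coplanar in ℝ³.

No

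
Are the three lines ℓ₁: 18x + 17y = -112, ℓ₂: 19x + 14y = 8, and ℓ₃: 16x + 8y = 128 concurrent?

Intersecting ℓ₁ and ℓ₂: solving the 2×2 system gives (x, y) = (24, -32).
Substitute into ℓ₃: (16)(24) + (8)(-32) = 128.
This equals 128, so (24, -32) lies on all three lines and they are concurrent.

Yes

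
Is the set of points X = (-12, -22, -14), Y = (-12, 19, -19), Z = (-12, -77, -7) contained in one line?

No

XY = (0, 41, -5), XZ = (0, -55, 7).
XY × XZ = (12, 0, 0).
The cross product is nonzero, so the points do not lie on one line.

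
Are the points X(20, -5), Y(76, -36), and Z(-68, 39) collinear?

No

XY = (56, -31), XZ = (-88, 44).
Twice the signed area of △XYZ is (56)(44) − (-31)(-88) = -264.
The area is nonzero, so the three points are not collinear.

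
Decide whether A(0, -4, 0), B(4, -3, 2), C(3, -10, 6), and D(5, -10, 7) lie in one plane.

A normal to the plane through A, B, C is n = AB × AC = (18, -18, -27).
The plane has equation n·P = 72. For D: n·D = 81.
81 ≠ 72, so D is off the plane.

No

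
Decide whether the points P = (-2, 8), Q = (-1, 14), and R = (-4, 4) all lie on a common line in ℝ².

PQ = (1, 6), PR = (-2, -4).
If collinear, PR would be a scalar multiple of PQ. But (1)·(-4) ≠ (6)·(-2) (difference 8), so they are not parallel; the points are not collinear.

No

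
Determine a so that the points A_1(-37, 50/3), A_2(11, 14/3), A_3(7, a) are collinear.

Collinearity: (A_3 − A_1) must be parallel to (A_2 − A_1) = (48, -12).
Cross-multiplying the components: (a − 50/3)·(48) = (44)·(-12).
Solving gives a = 17/3.

17/3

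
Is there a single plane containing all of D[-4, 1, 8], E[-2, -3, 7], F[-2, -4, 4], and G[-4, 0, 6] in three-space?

No

A normal to the plane through D, E, F is n = DE × DF = (11, 6, -2).
The plane has equation n·P = -54. For G: n·G = -56.
-56 ≠ -54, so G is off the plane.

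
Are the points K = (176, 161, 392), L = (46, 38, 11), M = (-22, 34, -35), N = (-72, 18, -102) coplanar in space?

Yes

A normal to the plane through K, L, M is n = KL × KM = (4134, 19928, -7844).
The plane has equation n·P = 861144. For N: n·N = 861144.
Equal, so N lies in the plane and all four are coplanar.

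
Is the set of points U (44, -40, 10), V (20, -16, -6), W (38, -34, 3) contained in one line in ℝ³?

No

UV = (-24, 24, -16), UW = (-6, 6, -7).
Comparing components 2 and 3: (24)(-7) − (-16)(6) = -72 ≠ 0, so UV and UW are not parallel and the points are not collinear.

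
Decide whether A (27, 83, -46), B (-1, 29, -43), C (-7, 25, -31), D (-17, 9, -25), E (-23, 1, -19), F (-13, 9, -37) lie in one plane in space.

The plane through A, B, C has normal n = AB × AC = (-636, 318, -212) and equation n·P = 18974.
Checking the remaining points: n·D = 18974, n·E = 18974, n·F = 18974.
All equal 18974, so all 6 points lie in one plane.

Yes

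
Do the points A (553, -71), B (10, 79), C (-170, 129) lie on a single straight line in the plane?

AB = (-543, 150), AC = (-723, 200).
det[AB; AC] = (-543)(200) − (150)(-723) = -150.
The determinant is nonzero, so they are not collinear.

No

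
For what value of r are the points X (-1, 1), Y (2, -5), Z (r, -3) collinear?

Collinearity: (Z − X) must be parallel to (Y − X) = (3, -6).
Cross-multiplying the components: (r − (-1))·(-6) = (-4)·(3).
Solving gives r = 1.

1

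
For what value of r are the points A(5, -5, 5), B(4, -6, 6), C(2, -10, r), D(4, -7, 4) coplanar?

4

Normal to plane ABD: n = (3, -2, 1); plane equation n·P = 30.
Requiring n·C = 30: (1)r + (26) = 30.
So r = 4.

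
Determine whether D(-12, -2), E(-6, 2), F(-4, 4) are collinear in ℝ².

No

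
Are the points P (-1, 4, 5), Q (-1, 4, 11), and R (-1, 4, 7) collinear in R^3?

PQ = (0, 0, 6), PR = (0, 0, 2).
PQ × PR = (0, 0, 0).
The cross product vanishes, so the three points are collinear.

Yes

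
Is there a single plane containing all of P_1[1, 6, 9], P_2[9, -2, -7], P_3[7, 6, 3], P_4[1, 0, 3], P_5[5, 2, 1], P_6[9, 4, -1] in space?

The plane through P_1, P_2, P_3 has normal n = P_1P_2 × P_1P_3 = (48, -48, 48) and equation n·P = 192.
Checking the remaining points: n·P_4 = 192, n·P_5 = 192, n·P_6 = 192.
All equal 192, so all 6 points lie in one plane.

Yes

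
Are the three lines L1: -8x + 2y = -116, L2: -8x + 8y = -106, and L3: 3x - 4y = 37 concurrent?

The three lines meet at one point iff the augmented coefficient matrix [aᵢ bᵢ cᵢ] has rank < 3, i.e. its determinant vanishes.
Here the determinant is 52.
Nonzero, so no common point exists.

No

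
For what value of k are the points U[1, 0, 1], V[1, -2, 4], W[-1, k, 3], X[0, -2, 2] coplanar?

-4

Normal to plane UVX: n = (4, -3, -2); plane equation n·P = 2.
Requiring n·W = 2: (-3)k + (-10) = 2.
So k = -4.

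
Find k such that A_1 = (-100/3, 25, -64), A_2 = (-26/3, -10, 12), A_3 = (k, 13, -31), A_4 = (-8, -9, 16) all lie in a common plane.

-70/3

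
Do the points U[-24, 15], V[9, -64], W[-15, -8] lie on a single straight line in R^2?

No

UV = (33, -79), UW = (9, -23).
Twice the signed area of △UVW is (33)(-23) − (-79)(9) = -48.
The area is nonzero, so the three points are not collinear.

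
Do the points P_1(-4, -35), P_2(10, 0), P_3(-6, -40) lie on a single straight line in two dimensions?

Yes

P_1P_2 = (14, 35), P_1P_3 = (-2, -5).
det[P_1P_2; P_1P_3] = (14)(-5) − (35)(-2) = 0.
The determinant is zero, so the points are collinear.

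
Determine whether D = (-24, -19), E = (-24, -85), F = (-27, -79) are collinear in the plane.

DE = (0, -66), DF = (-3, -60).
det[DE; DF] = (0)(-60) − (-66)(-3) = -198.
The determinant is nonzero, so they are not collinear.

No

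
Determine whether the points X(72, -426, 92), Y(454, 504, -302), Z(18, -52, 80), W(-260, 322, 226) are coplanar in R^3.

Yes

A normal to the plane through X, Y, Z is n = XY × XZ = (136196, 25860, 193088).
The plane has equation n·P = 16553848. For W: n·W = 16553848.
Equal, so W lies in the plane and all four are coplanar.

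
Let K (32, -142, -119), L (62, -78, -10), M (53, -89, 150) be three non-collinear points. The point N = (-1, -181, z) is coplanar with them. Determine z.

499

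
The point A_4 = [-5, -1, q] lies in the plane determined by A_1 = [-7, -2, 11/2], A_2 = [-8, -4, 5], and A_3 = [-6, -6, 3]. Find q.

The plane through A_1, A_2, A_3 has equation 3x − 3y + 6z = 18.
Substituting A_4: (6)q + (-12) = 18, so q = 5.

5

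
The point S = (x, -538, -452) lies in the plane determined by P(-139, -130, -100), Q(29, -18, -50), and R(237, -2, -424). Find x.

A normal to the plane is n = PQ × PR = (-42688, 73232, -20608).
S lies in the plane iff n · PS = 0.
This gives (-42688)x + (-28558272) = 0, so x = -669.

-669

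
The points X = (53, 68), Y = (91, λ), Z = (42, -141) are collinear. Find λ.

790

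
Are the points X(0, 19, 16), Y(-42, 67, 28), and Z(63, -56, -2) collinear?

XY = (-42, 48, 12), XZ = (63, -75, -18).
Comparing components 2 and 3: (48)(-18) − (12)(-75) = 36 ≠ 0, so XY and XZ are not parallel and the points are not collinear.

No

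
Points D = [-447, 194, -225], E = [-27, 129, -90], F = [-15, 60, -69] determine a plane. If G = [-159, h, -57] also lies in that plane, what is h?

The plane through D, E, F has equation 7950x − 7200y − 28200z = 1394550.
Substituting G: (-7200)h + (343350) = 1394550, so h = -146.

-146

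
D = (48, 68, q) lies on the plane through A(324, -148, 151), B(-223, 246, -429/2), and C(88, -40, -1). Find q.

-35

A normal to the plane is n = AB × AC = (-20414, 3114, 33908).
D lies in the plane iff n · AD = 0.
This gives (33908)q + (1186780) = 0, so q = -35.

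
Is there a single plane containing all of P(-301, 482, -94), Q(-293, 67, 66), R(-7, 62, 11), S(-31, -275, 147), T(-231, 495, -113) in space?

The plane through P, Q, R has normal n = PQ × PR = (23625, 46200, 118650) and equation n·X = 4004175.
Checking the remaining points: n·S = 4004175, n·T = 4004175.
All equal 4004175, so all 5 points lie in one plane.

Yes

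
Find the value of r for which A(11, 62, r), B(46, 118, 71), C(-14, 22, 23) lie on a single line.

43

Direction BC = (-60, -96, -48). From the x-coordinate of A, the parameter along the line is τ = (11 − 46)/(-60) = 7/12.
Then r = 71 + 7/12·(-48) = 43.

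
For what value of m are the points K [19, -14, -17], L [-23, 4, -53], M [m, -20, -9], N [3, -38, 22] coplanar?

The points are coplanar iff KL · (KM × KN) = 0.
Expanding, this is linear in m: (162)m + (-162) = 0.
So m = 1.

1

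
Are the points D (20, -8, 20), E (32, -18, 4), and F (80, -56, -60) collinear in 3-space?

No

DE = (12, -10, -16), DF = (60, -48, -80).
DE × DF = (32, 0, 24).
The cross product is nonzero, so the points do not lie on one line.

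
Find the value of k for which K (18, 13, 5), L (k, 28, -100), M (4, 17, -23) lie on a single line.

Collinearity requires KL × KM = 0; each component is linear in k.
The y-component gives (28)k + (966) = 0, so k = -69/2.
The remaining components then also vanish.

-69/2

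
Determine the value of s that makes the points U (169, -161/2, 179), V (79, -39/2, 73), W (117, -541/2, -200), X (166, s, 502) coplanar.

Coplanarity ⇔ det[UV; UW; UX] = 0.
Expanding, this is linear in s: (-28598)s + (4375494) = 0.
So s = 153.

153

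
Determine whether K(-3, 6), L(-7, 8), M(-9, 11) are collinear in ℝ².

No

KL = (-4, 2), KM = (-6, 5).
If collinear, KM would be a scalar multiple of KL. But (-4)·(5) ≠ (2)·(-6) (difference -8), so they are not parallel; the points are not collinear.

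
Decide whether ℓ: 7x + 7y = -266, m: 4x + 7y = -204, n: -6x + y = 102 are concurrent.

No

Intersecting ℓ and m: solving the 2×2 system gives (x, y) = (-62/3, -52/3).
Substitute into n: (-6)(-62/3) + (1)(-52/3) = 320/3.
But n requires 102 ≠ 320/3, so the three lines have no common point.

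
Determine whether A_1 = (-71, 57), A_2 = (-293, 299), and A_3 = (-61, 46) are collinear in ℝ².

A_1A_2 = (-222, 242), A_1A_3 = (10, -11).
det[A_1A_2; A_1A_3] = (-222)(-11) − (242)(10) = 22.
The determinant is nonzero, so they are not collinear.

No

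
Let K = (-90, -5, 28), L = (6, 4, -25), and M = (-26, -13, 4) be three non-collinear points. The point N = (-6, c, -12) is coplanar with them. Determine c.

Coplanarity requires KL · (KM × KN) = 0.
KL = (96, 9, -53), KM = (64, -8, -24); the triple product is linear in c with coefficient -1088 and constant term -5440.
Setting it to zero: c = -5.

-5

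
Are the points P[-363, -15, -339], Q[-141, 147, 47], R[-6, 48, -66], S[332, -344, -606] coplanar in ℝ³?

No

A normal to the plane through P, Q, R is n = PQ × PR = (19908, 77196, -43848).
The plane has equation n·X = 6479928. For S: n·S = 6625920.
6625920 ≠ 6479928, so S is off the plane.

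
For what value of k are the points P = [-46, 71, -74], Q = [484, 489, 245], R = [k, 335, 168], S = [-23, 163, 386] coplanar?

Normal to plane PQS: n = (162932, -236463, 39146); plane equation n·X = -27180549.
Requiring n·R = -27180549: (162932)k + (-72638577) = -27180549.
So k = 279.

279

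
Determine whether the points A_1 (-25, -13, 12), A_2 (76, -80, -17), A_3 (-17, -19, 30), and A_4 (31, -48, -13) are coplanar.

No

With A_1 as base: A_1A_2 = (101, -67, -29), A_1A_3 = (8, -6, 18), A_1A_4 = (56, -35, -25).
A_1A_3 × A_1A_4 = (780, 1208, 56).
A_1A_2 · (A_1A_3 × A_1A_4) = -3780.
Since -3780 ≠ 0, the four points are not coplanar.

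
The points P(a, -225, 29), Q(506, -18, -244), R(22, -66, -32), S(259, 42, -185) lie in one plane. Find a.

105

The points are coplanar iff PQ · (PR × PS) = 0.
Expanding, this is linear in a: (15552)a + (-1632960) = 0.
So a = 105.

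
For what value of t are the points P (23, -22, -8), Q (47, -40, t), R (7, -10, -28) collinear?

Direction PR = (-16, 12, -20). From the x-coordinate of Q, the parameter along the line is τ = (47 − 23)/(-16) = -3/2.
Then t = (-8) + (-3/2)·(-20) = 22.

22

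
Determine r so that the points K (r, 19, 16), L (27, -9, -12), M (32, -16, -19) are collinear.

7

Collinearity requires KL × KM = 0; each component is linear in r.
The y-component gives (-7)r + (49) = 0, so r = 7.
The remaining components then also vanish.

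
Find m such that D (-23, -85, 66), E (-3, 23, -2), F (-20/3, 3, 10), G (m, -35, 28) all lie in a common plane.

Normal to plane DEF: n = (-64, 28/3, -4); plane equation n·P = 1244/3.
Requiring n·G = 1244/3: (-64)m + (-1316/3) = 1244/3.
So m = -40/3.

-40/3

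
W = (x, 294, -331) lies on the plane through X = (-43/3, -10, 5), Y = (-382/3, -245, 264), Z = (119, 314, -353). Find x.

325/3

The plane through X, Y, Z has equation 214x − (17762/3)y − (15836/3)z = 29746.
Substituting W: (214)x + (19688/3) = 29746, so x = 325/3.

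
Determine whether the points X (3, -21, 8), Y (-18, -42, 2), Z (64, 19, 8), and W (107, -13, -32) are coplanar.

No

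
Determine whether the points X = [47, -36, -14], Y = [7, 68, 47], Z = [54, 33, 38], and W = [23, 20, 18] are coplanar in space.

Yes

With X as base: XY = (-40, 104, 61), XZ = (7, 69, 52), XW = (-24, 56, 32).
XZ × XW = (-704, -1472, 2048).
XY · (XZ × XW) = 0.
The scalar triple product vanishes, so the four points are coplanar.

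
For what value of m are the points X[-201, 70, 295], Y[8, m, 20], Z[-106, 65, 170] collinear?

59

Direction XZ = (95, -5, -125). From the x-coordinate of Y, the parameter along the line is τ = (8 − (-201))/95 = 11/5.
Then m = 70 + 11/5·(-5) = 59.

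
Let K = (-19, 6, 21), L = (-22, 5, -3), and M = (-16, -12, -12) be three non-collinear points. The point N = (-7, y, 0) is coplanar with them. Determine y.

-29

The plane through K, L, M has equation −399x − 171y + 57z = 7752.
Substituting N: (-171)y + (2793) = 7752, so y = -29.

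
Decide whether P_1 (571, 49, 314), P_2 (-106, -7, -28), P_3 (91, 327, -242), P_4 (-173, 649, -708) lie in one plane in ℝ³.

No

A normal to the plane through P_1, P_2, P_3 is n = P_1P_2 × P_1P_3 = (126212, -212252, -215086).
The plane has equation n·P = -5870300. For P_4: n·P_4 = -7305336.
-7305336 ≠ -5870300, so P_4 is off the plane.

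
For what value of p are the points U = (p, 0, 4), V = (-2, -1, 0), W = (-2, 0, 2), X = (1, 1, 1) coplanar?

The points are coplanar iff UV · (UW × UX) = 0.
Expanding, this is linear in p: (3)p + (12) = 0.
So p = -4.

-4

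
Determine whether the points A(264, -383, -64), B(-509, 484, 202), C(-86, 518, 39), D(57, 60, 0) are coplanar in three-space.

Yes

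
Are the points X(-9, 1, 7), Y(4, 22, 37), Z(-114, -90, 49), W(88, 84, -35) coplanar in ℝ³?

No

A normal to the plane through X, Y, Z is n = XY × XZ = (3612, -3696, 1022).
The plane has equation n·P = -29050. For W: n·W = -28378.
-28378 ≠ -29050, so W is off the plane.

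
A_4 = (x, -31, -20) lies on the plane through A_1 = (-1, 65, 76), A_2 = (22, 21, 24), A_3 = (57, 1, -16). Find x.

23

A normal to the plane is n = A_1A_2 × A_1A_3 = (720, -900, 1080).
A_4 lies in the plane iff n · A_1A_4 = 0.
This gives (720)x + (-16560) = 0, so x = 23.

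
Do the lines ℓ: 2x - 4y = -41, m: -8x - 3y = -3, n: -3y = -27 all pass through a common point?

No

Lines aᵢx + bᵢy = cᵢ with pairwise distinct directions are concurrent exactly when det[aᵢ bᵢ cᵢ] = 0.
Here the determinant is 24.
Nonzero, so no common point exists.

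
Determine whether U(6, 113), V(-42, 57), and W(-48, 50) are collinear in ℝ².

UV = (-48, -56), UW = (-54, -63).
det[UV; UW] = (-48)(-63) − (-56)(-54) = 0.
The determinant is zero, so the points are collinear.

Yes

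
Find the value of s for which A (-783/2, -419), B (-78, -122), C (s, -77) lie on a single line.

The three points are collinear iff det[AB; AC] = 0.
This determinant is linear in s: (-297)s + (-18117/2) = 0, so s = -61/2.

-61/2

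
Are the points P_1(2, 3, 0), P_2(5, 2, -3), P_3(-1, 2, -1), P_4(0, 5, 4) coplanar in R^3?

No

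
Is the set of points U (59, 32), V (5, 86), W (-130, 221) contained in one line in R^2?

Yes

UV = (-54, 54), UW = (-189, 189).
Twice the signed area of △UVW is (-54)(189) − (54)(-189) = 0.
The triangle is degenerate (zero area), so the points are collinear.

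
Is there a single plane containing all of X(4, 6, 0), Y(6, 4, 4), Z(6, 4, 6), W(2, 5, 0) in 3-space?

The four points are coplanar iff the 3×3 determinant with rows XY, XZ, XW is zero.
Rows: (2, -2, 4), (2, -2, 6), (-2, -1, 0).
Expanding along the first row: (2)(6) − (-2)(12) + (4)(-6) = 12.
Nonzero ⇒ not coplanar.

No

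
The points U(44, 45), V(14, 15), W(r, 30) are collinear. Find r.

Collinearity: (W − U) must be parallel to (V − U) = (-30, -30).
Cross-multiplying the components: (r − 44)·(-30) = (-15)·(-30).
Solving gives r = 29.

29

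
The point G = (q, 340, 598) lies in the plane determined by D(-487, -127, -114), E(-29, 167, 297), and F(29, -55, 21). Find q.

936

Coplanarity requires DE · (DF × DG) = 0.
DE = (458, 294, 411), DF = (516, 72, 135); the triple product is linear in q with coefficient 10098 and constant term -9451728.
Setting it to zero: q = 936.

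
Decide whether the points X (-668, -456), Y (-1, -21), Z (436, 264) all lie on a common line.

XY = (667, 435), XZ = (1104, 720).
Checking proportionality: XZ = 48/29·XY, so the vectors are parallel and the points are collinear.

Yes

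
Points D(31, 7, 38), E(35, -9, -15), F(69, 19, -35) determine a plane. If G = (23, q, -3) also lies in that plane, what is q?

-17

A normal to the plane is n = DE × DF = (1804, -1722, 656).
G lies in the plane iff n · DG = 0.
This gives (-1722)q + (-29274) = 0, so q = -17.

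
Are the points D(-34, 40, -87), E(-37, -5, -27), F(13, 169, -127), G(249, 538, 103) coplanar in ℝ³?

A normal to the plane through D, E, F is n = DE × DF = (-5940, 2700, 1728).
The plane has equation n·P = 159624. For G: n·G = 151524.
151524 ≠ 159624, so G is off the plane.

No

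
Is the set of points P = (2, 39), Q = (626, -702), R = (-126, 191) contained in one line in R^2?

PQ = (624, -741), PR = (-128, 152).
det[PQ; PR] = (624)(152) − (-741)(-128) = 0.
The determinant is zero, so the points are collinear.

Yes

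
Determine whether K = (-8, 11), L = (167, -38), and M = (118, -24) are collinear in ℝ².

No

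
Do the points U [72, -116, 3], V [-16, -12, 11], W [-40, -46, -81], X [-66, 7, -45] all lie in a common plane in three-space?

Yes

The four points are coplanar iff the 3×3 determinant with rows UV, UW, UX is zero.
Rows: (-88, 104, 8), (-112, 70, -84), (-138, 123, -48).
Expanding along the first row: (-88)(6972) − (104)(-6216) + (8)(-4116) = 0.
Zero determinant ⇒ coplanar.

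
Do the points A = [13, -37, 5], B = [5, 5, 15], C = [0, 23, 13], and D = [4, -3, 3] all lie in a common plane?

Yes

The four points are coplanar iff the 3×3 determinant with rows AB, AC, AD is zero.
Rows: (-8, 42, 10), (-13, 60, 8), (-9, 34, -2).
Expanding along the first row: (-8)(-392) − (42)(98) + (10)(98) = 0.
Zero determinant ⇒ coplanar.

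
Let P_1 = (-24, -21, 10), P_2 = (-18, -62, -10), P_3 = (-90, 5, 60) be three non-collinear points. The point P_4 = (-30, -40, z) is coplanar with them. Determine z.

6

Coplanarity requires P_1P_2 · (P_1P_3 × P_1P_4) = 0.
P_1P_2 = (6, -41, -20), P_1P_3 = (-66, 26, 50); the triple product is linear in z with coefficient -2550 and constant term 15300.
Setting it to zero: z = 6.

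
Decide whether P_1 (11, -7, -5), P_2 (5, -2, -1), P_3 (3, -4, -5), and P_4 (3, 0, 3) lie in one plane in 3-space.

No

The four points are coplanar iff the 3×3 determinant with rows P_1P_2, P_1P_3, P_1P_4 is zero.
Rows: (-6, 5, 4), (-8, 3, 0), (-8, 7, 8).
Expanding along the first row: (-6)(24) − (5)(-64) + (4)(-32) = 48.
Nonzero ⇒ not coplanar.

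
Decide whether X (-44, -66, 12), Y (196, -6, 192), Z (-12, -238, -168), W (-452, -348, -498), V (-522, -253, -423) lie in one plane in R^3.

The plane through X, Y, Z has normal n = XY × XZ = (20160, 48960, -43200) and equation n·P = -4636800.
Checking the remaining points: n·W = -4636800, n·V = -4636800.
All equal -4636800, so all 5 points lie in one plane.

Yes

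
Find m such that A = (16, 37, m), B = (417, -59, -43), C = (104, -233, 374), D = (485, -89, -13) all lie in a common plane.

-76

Coplanarity ⇔ det[AB; AC; AD] = 0.
Expanding, this is linear in m: (-21222)m + (-1612872) = 0.
So m = -76.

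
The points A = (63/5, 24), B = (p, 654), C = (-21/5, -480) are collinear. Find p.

168/5

Collinearity: (B − A) must be parallel to (C − A) = (-84/5, -504).
Cross-multiplying the components: (p − 63/5)·(-504) = (630)·(-84/5).
Solving gives p = 168/5.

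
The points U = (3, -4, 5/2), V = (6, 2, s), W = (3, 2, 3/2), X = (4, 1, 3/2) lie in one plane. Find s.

Coplanarity ⇔ det[UV; UW; UX] = 0.
Expanding, this is linear in s: (-6)s + (6) = 0.
So s = 1.

1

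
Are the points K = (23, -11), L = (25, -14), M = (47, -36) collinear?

KL = (2, -3), KM = (24, -25).
If collinear, KM would be a scalar multiple of KL. But (2)·(-25) ≠ (-3)·(24) (difference 22), so they are not parallel; the points are not collinear.

No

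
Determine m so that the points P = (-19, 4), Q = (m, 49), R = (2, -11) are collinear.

-82

The three points are collinear iff det[PQ; PR] = 0.
This determinant is linear in m: (-15)m + (-1230) = 0, so m = -82.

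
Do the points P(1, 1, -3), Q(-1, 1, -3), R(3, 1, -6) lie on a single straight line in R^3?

No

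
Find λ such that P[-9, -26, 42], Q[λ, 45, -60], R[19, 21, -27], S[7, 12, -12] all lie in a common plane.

25

Coplanarity ⇔ det[PQ; PR; PS] = 0.
Expanding, this is linear in λ: (84)λ + (-2100) = 0.
So λ = 25.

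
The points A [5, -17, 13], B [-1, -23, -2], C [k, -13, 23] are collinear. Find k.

9

Direction AB = (-6, -6, -15). From the y-coordinate of C, the parameter along the line is τ = (-13 − (-17))/(-6) = -2/3.
Then k = 5 + (-2/3)·(-6) = 9.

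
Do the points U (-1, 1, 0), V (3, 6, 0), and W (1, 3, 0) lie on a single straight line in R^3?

No

UV = (4, 5, 0), UW = (2, 2, 0).
UV × UW = (0, 0, -2).
The cross product is nonzero, so the points do not lie on one line.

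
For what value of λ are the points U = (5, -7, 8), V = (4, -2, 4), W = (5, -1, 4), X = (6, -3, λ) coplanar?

6

Normal to plane UVW: n = (4, -4, -6); plane equation n·P = 0.
Requiring n·X = 0: (-6)λ + (36) = 0.
So λ = 6.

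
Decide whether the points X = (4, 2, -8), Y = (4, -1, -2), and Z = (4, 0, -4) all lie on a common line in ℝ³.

XY = (0, -3, 6), XZ = (0, -2, 4).
Each component of XZ is 2/3 times the corresponding component of XY, so XZ = 2/3·XY and the points are collinear.

Yes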